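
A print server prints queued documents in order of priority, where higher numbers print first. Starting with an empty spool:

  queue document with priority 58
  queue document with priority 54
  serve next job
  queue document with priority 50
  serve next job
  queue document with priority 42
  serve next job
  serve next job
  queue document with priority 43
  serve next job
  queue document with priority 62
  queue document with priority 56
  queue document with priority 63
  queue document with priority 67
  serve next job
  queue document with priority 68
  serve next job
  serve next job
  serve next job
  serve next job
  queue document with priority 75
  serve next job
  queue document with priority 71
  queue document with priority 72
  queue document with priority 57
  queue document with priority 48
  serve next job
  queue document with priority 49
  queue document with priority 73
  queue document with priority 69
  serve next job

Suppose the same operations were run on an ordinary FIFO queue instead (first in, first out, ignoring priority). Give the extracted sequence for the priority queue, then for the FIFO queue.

priority queue: 58 → 54 → 50 → 42 → 43 → 67 → 68 → 63 → 62 → 56 → 75 → 72 → 73; FIFO queue: [58, 54, 50, 42, 43, 62, 56, 63, 67, 68, 75, 71, 72]

insert 58 → {58}
insert 54 → {58, 54}
serve next job → 58; now {54}
insert 50 → {54, 50}
serve next job → 54; now {50}
insert 42 → {50, 42}
serve next job → 50; now {42}
serve next job → 42; now {}
insert 43 → {43}
serve next job → 43; now {}
insert 62 → {62}
insert 56 → {62, 56}
insert 63 → {63, 62, 56}
insert 67 → {67, 63, 62, 56}
serve next job → 67; now {63, 62, 56}
insert 68 → {68, 63, 62, 56}
serve next job → 68; now {63, 62, 56}
serve next job → 63; now {62, 56}
serve next job → 62; now {56}
serve next job → 56; now {}
insert 75 → {75}
serve next job → 75; now {}
insert 71 → {71}
insert 72 → {72, 71}
insert 57 → {72, 71, 57}
insert 48 → {72, 71, 57, 48}
serve next job → 72; now {71, 57, 48}
insert 49 → {71, 57, 49, 48}
insert 73 → {73, 71, 57, 49, 48}
insert 69 → {73, 71, 69, 57, 49, 48}
serve next job → 73; now {71, 69, 57, 49, 48}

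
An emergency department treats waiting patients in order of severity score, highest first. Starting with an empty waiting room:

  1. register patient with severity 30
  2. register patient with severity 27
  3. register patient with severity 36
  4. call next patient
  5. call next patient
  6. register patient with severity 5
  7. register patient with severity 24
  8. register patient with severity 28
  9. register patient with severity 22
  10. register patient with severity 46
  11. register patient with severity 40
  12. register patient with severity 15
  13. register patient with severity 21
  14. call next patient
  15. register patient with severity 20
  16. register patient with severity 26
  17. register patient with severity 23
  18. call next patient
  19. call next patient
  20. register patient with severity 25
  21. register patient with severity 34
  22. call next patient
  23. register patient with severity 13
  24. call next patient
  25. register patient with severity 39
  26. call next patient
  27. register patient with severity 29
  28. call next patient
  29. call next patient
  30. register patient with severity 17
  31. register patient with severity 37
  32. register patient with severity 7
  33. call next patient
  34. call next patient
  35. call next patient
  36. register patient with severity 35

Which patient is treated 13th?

24

insert 30 → {30}
insert 27 → {30, 27}
insert 36 → {36, 30, 27}
call next patient → 36; now {30, 27}
call next patient → 30; now {27}
insert 5 → {27, 5}
insert 24 → {27, 24, 5}
insert 28 → {28, 27, 24, 5}
insert 22 → {28, 27, 24, 22, 5}
insert 46 → {46, 28, 27, 24, 22, 5}
insert 40 → {46, 40, 28, 27, 24, 22, 5}
insert 15 → {46, 40, 28, 27, 24, 22, 15, 5}
insert 21 → {46, 40, 28, 27, 24, 22, 21, 15, 5}
call next patient → 46; now {40, 28, 27, 24, 22, 21, 15, 5}
insert 20 → {40, 28, 27, 24, 22, 21, 20, 15, 5}
insert 26 → {40, 28, 27, 26, 24, 22, 21, 20, 15, 5}
insert 23 → {40, 28, 27, 26, 24, 23, 22, 21, 20, 15, 5}
call next patient → 40; now {28, 27, 26, 24, 23, 22, 21, 20, 15, 5}
call next patient → 28; now {27, 26, 24, 23, 22, 21, 20, 15, 5}
insert 25 → {27, 26, 25, 24, 23, 22, 21, 20, 15, 5}
insert 34 → {34, 27, 26, 25, 24, 23, 22, 21, 20, 15, 5}
call next patient → 34; now {27, 26, 25, 24, 23, 22, 21, 20, 15, 5}
insert 13 → {27, 26, 25, 24, 23, 22, 21, 20, 15, 13, 5}
call next patient → 27; now {26, 25, 24, 23, 22, 21, 20, 15, 13, 5}
insert 39 → {39, 26, 25, 24, 23, 22, 21, 20, 15, 13, 5}
call next patient → 39; now {26, 25, 24, 23, 22, 21, 20, 15, 13, 5}
insert 29 → {29, 26, 25, 24, 23, 22, 21, 20, 15, 13, 5}
call next patient → 29; now {26, 25, 24, 23, 22, 21, 20, 15, 13, 5}
call next patient → 26; now {25, 24, 23, 22, 21, 20, 15, 13, 5}
insert 17 → {25, 24, 23, 22, 21, 20, 17, 15, 13, 5}
insert 37 → {37, 25, 24, 23, 22, 21, 20, 17, 15, 13, 5}
insert 7 → {37, 25, 24, 23, 22, 21, 20, 17, 15, 13, 7, 5}
call next patient → 37; now {25, 24, 23, 22, 21, 20, 17, 15, 13, 7, 5}
call next patient → 25; now {24, 23, 22, 21, 20, 17, 15, 13, 7, 5}
call next patient → 24; now {23, 22, 21, 20, 17, 15, 13, 7, 5}
insert 35 → {35, 23, 22, 21, 20, 17, 15, 13, 7, 5}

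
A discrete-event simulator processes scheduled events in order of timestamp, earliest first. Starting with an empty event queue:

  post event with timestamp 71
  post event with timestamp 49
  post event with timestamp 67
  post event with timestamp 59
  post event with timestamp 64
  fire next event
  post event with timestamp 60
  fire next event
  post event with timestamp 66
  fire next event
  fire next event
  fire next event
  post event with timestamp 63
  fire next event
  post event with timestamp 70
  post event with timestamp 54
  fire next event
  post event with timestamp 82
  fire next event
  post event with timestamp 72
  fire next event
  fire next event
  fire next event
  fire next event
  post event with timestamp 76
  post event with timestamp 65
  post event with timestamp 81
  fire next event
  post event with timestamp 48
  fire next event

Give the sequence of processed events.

[49, 59, 60, 64, 66, 63, 54, 67, 70, 71, 72, 82, 65, 48]

insert 71 → {71}
insert 49 → {49, 71}
insert 67 → {49, 67, 71}
insert 59 → {49, 59, 67, 71}
insert 64 → {49, 59, 64, 67, 71}
fire next event → 49; now {59, 64, 67, 71}
insert 60 → {59, 60, 64, 67, 71}
fire next event → 59; now {60, 64, 67, 71}
insert 66 → {60, 64, 66, 67, 71}
fire next event → 60; now {64, 66, 67, 71}
fire next event → 64; now {66, 67, 71}
fire next event → 66; now {67, 71}
insert 63 → {63, 67, 71}
fire next event → 63; now {67, 71}
insert 70 → {67, 70, 71}
insert 54 → {54, 67, 70, 71}
fire next event → 54; now {67, 70, 71}
insert 82 → {67, 70, 71, 82}
fire next event → 67; now {70, 71, 82}
insert 72 → {70, 71, 72, 82}
fire next event → 70; now {71, 72, 82}
fire next event → 71; now {72, 82}
fire next event → 72; now {82}
fire next event → 82; now {}
insert 76 → {76}
insert 65 → {65, 76}
insert 81 → {65, 76, 81}
fire next event → 65; now {76, 81}
insert 48 → {48, 76, 81}
fire next event → 48; now {76, 81}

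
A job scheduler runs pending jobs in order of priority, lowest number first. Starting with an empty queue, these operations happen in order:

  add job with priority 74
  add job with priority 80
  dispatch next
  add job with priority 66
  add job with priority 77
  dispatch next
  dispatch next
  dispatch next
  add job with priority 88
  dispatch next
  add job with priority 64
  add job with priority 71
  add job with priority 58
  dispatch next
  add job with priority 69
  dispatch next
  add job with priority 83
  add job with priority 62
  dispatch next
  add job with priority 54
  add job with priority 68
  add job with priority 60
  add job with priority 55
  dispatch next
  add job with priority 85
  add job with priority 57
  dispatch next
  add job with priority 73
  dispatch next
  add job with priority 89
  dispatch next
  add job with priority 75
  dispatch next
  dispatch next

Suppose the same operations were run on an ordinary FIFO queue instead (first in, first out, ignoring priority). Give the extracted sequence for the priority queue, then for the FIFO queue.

insert 74 → {74}
insert 80 → {74, 80}
dispatch next → 74; now {80}
insert 66 → {66, 80}
insert 77 → {66, 77, 80}
dispatch next → 66; now {77, 80}
dispatch next → 77; now {80}
dispatch next → 80; now {}
insert 88 → {88}
dispatch next → 88; now {}
insert 64 → {64}
insert 71 → {64, 71}
insert 58 → {58, 64, 71}
dispatch next → 58; now {64, 71}
insert 69 → {64, 69, 71}
dispatch next → 64; now {69, 71}
insert 83 → {69, 71, 83}
insert 62 → {62, 69, 71, 83}
dispatch next → 62; now {69, 71, 83}
insert 54 → {54, 69, 71, 83}
insert 68 → {54, 68, 69, 71, 83}
insert 60 → {54, 60, 68, 69, 71, 83}
insert 55 → {54, 55, 60, 68, 69, 71, 83}
dispatch next → 54; now {55, 60, 68, 69, 71, 83}
insert 85 → {55, 60, 68, 69, 71, 83, 85}
insert 57 → {55, 57, 60, 68, 69, 71, 83, 85}
dispatch next → 55; now {57, 60, 68, 69, 71, 83, 85}
insert 73 → {57, 60, 68, 69, 71, 73, 83, 85}
dispatch next → 57; now {60, 68, 69, 71, 73, 83, 85}
insert 89 → {60, 68, 69, 71, 73, 83, 85, 89}
dispatch next → 60; now {68, 69, 71, 73, 83, 85, 89}
insert 75 → {68, 69, 71, 73, 75, 83, 85, 89}
dispatch next → 68; now {69, 71, 73, 75, 83, 85, 89}
dispatch next → 69; now {71, 73, 75, 83, 85, 89}

priority queue: 74 → 66 → 77 → 80 → 88 → 58 → 64 → 62 → 54 → 55 → 57 → 60 → 68 → 69; FIFO queue: [74, 80, 66, 77, 88, 64, 71, 58, 69, 83, 62, 54, 68, 60]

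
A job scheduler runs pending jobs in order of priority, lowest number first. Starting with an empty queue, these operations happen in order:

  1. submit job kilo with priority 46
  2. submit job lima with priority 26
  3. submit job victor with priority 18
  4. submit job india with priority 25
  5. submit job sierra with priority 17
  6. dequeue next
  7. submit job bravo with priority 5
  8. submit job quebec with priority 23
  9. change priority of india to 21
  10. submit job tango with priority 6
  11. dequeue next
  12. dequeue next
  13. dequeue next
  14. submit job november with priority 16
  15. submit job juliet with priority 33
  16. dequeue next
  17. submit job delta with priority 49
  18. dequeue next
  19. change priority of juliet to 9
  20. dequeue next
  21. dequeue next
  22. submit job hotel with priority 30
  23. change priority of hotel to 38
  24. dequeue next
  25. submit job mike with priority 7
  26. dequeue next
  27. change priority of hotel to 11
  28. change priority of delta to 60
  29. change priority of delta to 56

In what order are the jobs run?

add kilo (priority 46) → {kilo:46}
add lima (priority 26) → {lima:26, kilo:46}
add victor (priority 18) → {victor:18, lima:26, kilo:46}
add india (priority 25) → {victor:18, india:25, lima:26, kilo:46}
add sierra (priority 17) → {sierra:17, victor:18, india:25, lima:26, kilo:46}
dequeue next → sierra; now {victor:18, india:25, lima:26, kilo:46}
add bravo (priority 5) → {bravo:5, victor:18, india:25, lima:26, kilo:46}
add quebec (priority 23) → {bravo:5, victor:18, quebec:23, india:25, lima:26, kilo:46}
update india to priority 21 → {bravo:5, victor:18, india:21, quebec:23, lima:26, kilo:46}
add tango (priority 6) → {bravo:5, tango:6, victor:18, india:21, quebec:23, lima:26, kilo:46}
dequeue next → bravo; now {tango:6, victor:18, india:21, quebec:23, lima:26, kilo:46}
dequeue next → tango; now {victor:18, india:21, quebec:23, lima:26, kilo:46}
dequeue next → victor; now {india:21, quebec:23, lima:26, kilo:46}
add november (priority 16) → {november:16, india:21, quebec:23, lima:26, kilo:46}
add juliet (priority 33) → {november:16, india:21, quebec:23, lima:26, juliet:33, kilo:46}
dequeue next → november; now {india:21, quebec:23, lima:26, juliet:33, kilo:46}
add delta (priority 49) → {india:21, quebec:23, lima:26, juliet:33, kilo:46, delta:49}
dequeue next → india; now {quebec:23, lima:26, juliet:33, kilo:46, delta:49}
update juliet to priority 9 → {juliet:9, quebec:23, lima:26, kilo:46, delta:49}
dequeue next → juliet; now {quebec:23, lima:26, kilo:46, delta:49}
dequeue next → quebec; now {lima:26, kilo:46, delta:49}
add hotel (priority 30) → {lima:26, hotel:30, kilo:46, delta:49}
update hotel to priority 38 → {lima:26, hotel:38, kilo:46, delta:49}
dequeue next → lima; now {hotel:38, kilo:46, delta:49}
add mike (priority 7) → {mike:7, hotel:38, kilo:46, delta:49}
dequeue next → mike; now {hotel:38, kilo:46, delta:49}
update hotel to priority 11 → {hotel:11, kilo:46, delta:49}
update delta to priority 60 → {hotel:11, kilo:46, delta:60}
update delta to priority 56 → {hotel:11, kilo:46, delta:56}

sierra, bravo, tango, victor, november, india, juliet, quebec, lima, mike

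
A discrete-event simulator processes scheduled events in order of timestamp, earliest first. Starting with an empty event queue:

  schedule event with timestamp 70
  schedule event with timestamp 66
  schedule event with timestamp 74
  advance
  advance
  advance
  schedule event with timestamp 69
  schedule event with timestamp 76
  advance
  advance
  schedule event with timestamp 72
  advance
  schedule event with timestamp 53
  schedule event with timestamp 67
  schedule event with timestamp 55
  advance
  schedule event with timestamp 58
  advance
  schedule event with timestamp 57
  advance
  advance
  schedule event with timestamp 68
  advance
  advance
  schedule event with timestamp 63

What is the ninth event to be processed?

57

insert 70 → {70}
insert 66 → {66, 70}
insert 74 → {66, 70, 74}
advance → 66; now {70, 74}
advance → 70; now {74}
advance → 74; now {}
insert 69 → {69}
insert 76 → {69, 76}
advance → 69; now {76}
advance → 76; now {}
insert 72 → {72}
advance → 72; now {}
insert 53 → {53}
insert 67 → {53, 67}
insert 55 → {53, 55, 67}
advance → 53; now {55, 67}
insert 58 → {55, 58, 67}
advance → 55; now {58, 67}
insert 57 → {57, 58, 67}
advance → 57; now {58, 67}
advance → 58; now {67}
insert 68 → {67, 68}
advance → 67; now {68}
advance → 68; now {}
insert 63 → {63}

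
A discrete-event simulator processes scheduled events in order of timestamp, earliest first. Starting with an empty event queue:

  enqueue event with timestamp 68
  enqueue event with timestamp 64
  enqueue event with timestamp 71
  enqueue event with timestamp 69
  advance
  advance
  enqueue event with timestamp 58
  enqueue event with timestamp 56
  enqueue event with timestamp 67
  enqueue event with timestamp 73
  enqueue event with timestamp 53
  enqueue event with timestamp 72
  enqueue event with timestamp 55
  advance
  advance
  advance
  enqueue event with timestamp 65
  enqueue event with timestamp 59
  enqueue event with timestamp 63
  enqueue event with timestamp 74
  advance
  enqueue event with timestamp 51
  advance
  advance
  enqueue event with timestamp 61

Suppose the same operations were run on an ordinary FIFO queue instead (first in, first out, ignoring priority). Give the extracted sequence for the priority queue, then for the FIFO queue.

insert 68 → {68}
insert 64 → {64, 68}
insert 71 → {64, 68, 71}
insert 69 → {64, 68, 69, 71}
advance → 64; now {68, 69, 71}
advance → 68; now {69, 71}
insert 58 → {58, 69, 71}
insert 56 → {56, 58, 69, 71}
insert 67 → {56, 58, 67, 69, 71}
insert 73 → {56, 58, 67, 69, 71, 73}
insert 53 → {53, 56, 58, 67, 69, 71, 73}
insert 72 → {53, 56, 58, 67, 69, 71, 72, 73}
insert 55 → {53, 55, 56, 58, 67, 69, 71, 72, 73}
advance → 53; now {55, 56, 58, 67, 69, 71, 72, 73}
advance → 55; now {56, 58, 67, 69, 71, 72, 73}
advance → 56; now {58, 67, 69, 71, 72, 73}
insert 65 → {58, 65, 67, 69, 71, 72, 73}
insert 59 → {58, 59, 65, 67, 69, 71, 72, 73}
insert 63 → {58, 59, 63, 65, 67, 69, 71, 72, 73}
insert 74 → {58, 59, 63, 65, 67, 69, 71, 72, 73, 74}
advance → 58; now {59, 63, 65, 67, 69, 71, 72, 73, 74}
insert 51 → {51, 59, 63, 65, 67, 69, 71, 72, 73, 74}
advance → 51; now {59, 63, 65, 67, 69, 71, 72, 73, 74}
advance → 59; now {63, 65, 67, 69, 71, 72, 73, 74}
insert 61 → {61, 63, 65, 67, 69, 71, 72, 73, 74}

priority queue: 64 → 68 → 53 → 55 → 56 → 58 → 51 → 59; FIFO queue: 68, 64, 71, 69, 58, 56, 67, 73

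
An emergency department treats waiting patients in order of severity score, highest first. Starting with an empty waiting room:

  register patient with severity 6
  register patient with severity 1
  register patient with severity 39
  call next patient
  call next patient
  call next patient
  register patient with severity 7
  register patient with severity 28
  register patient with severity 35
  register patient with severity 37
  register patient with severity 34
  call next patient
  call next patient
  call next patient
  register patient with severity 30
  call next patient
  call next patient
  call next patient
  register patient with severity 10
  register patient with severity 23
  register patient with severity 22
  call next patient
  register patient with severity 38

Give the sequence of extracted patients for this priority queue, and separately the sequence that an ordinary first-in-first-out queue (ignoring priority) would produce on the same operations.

priority queue: [39, 6, 1, 37, 35, 34, 30, 28, 7, 23]; FIFO queue: 6, 1, 39, 7, 28, 35, 37, 34, 30, 10

insert 6 → {6}
insert 1 → {6, 1}
insert 39 → {39, 6, 1}
call next patient → 39; now {6, 1}
call next patient → 6; now {1}
call next patient → 1; now {}
insert 7 → {7}
insert 28 → {28, 7}
insert 35 → {35, 28, 7}
insert 37 → {37, 35, 28, 7}
insert 34 → {37, 35, 34, 28, 7}
call next patient → 37; now {35, 34, 28, 7}
call next patient → 35; now {34, 28, 7}
call next patient → 34; now {28, 7}
insert 30 → {30, 28, 7}
call next patient → 30; now {28, 7}
call next patient → 28; now {7}
call next patient → 7; now {}
insert 10 → {10}
insert 23 → {23, 10}
insert 22 → {23, 22, 10}
call next patient → 23; now {22, 10}
insert 38 → {38, 22, 10}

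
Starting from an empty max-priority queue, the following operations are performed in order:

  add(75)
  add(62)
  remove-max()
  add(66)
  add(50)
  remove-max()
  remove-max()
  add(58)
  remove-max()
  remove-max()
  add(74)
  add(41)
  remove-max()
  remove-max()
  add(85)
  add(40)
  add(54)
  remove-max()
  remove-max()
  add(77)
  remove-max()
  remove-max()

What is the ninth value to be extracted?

54

insert 75 → {75}
insert 62 → {75, 62}
remove-max → 75; now {62}
insert 66 → {66, 62}
insert 50 → {66, 62, 50}
remove-max → 66; now {62, 50}
remove-max → 62; now {50}
insert 58 → {58, 50}
remove-max → 58; now {50}
remove-max → 50; now {}
insert 74 → {74}
insert 41 → {74, 41}
remove-max → 74; now {41}
remove-max → 41; now {}
insert 85 → {85}
insert 40 → {85, 40}
insert 54 → {85, 54, 40}
remove-max → 85; now {54, 40}
remove-max → 54; now {40}
insert 77 → {77, 40}
remove-max → 77; now {40}
remove-max → 40; now {}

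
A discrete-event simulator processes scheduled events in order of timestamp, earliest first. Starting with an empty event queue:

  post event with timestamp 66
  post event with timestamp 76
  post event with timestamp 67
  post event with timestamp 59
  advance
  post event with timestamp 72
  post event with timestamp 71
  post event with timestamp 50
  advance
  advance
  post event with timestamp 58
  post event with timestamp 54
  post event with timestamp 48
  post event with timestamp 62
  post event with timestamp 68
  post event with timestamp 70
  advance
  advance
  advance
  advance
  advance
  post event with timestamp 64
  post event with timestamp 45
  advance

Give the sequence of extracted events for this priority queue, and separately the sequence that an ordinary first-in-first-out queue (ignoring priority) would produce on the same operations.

insert 66 → {66}
insert 76 → {66, 76}
insert 67 → {66, 67, 76}
insert 59 → {59, 66, 67, 76}
advance → 59; now {66, 67, 76}
insert 72 → {66, 67, 72, 76}
insert 71 → {66, 67, 71, 72, 76}
insert 50 → {50, 66, 67, 71, 72, 76}
advance → 50; now {66, 67, 71, 72, 76}
advance → 66; now {67, 71, 72, 76}
insert 58 → {58, 67, 71, 72, 76}
insert 54 → {54, 58, 67, 71, 72, 76}
insert 48 → {48, 54, 58, 67, 71, 72, 76}
insert 62 → {48, 54, 58, 62, 67, 71, 72, 76}
insert 68 → {48, 54, 58, 62, 67, 68, 71, 72, 76}
insert 70 → {48, 54, 58, 62, 67, 68, 70, 71, 72, 76}
advance → 48; now {54, 58, 62, 67, 68, 70, 71, 72, 76}
advance → 54; now {58, 62, 67, 68, 70, 71, 72, 76}
advance → 58; now {62, 67, 68, 70, 71, 72, 76}
advance → 62; now {67, 68, 70, 71, 72, 76}
advance → 67; now {68, 70, 71, 72, 76}
insert 64 → {64, 68, 70, 71, 72, 76}
insert 45 → {45, 64, 68, 70, 71, 72, 76}
advance → 45; now {64, 68, 70, 71, 72, 76}

priority queue: 59 → 50 → 66 → 48 → 54 → 58 → 62 → 67 → 45; FIFO queue: 66 → 76 → 67 → 59 → 72 → 71 → 50 → 58 → 54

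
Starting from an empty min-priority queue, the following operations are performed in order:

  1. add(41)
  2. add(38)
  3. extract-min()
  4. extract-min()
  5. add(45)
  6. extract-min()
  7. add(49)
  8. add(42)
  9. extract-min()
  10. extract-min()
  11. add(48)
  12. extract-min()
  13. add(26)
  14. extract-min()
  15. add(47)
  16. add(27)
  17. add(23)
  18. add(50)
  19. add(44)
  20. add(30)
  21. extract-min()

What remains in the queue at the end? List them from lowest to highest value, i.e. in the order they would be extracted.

27, 30, 44, 47, 50

insert 41 → {41}
insert 38 → {38, 41}
extract-min → 38; now {41}
extract-min → 41; now {}
insert 45 → {45}
extract-min → 45; now {}
insert 49 → {49}
insert 42 → {42, 49}
extract-min → 42; now {49}
extract-min → 49; now {}
insert 48 → {48}
extract-min → 48; now {}
insert 26 → {26}
extract-min → 26; now {}
insert 47 → {47}
insert 27 → {27, 47}
insert 23 → {23, 27, 47}
insert 50 → {23, 27, 47, 50}
insert 44 → {23, 27, 44, 47, 50}
insert 30 → {23, 27, 30, 44, 47, 50}
extract-min → 23; now {27, 30, 44, 47, 50}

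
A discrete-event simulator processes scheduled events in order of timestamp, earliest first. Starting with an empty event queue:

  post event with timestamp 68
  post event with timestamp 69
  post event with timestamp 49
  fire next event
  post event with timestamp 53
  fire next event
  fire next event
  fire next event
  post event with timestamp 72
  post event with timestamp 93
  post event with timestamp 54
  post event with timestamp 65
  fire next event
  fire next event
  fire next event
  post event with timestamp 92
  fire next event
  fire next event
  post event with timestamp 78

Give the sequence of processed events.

insert 68 → {68}
insert 69 → {68, 69}
insert 49 → {49, 68, 69}
fire next event → 49; now {68, 69}
insert 53 → {53, 68, 69}
fire next event → 53; now {68, 69}
fire next event → 68; now {69}
fire next event → 69; now {}
insert 72 → {72}
insert 93 → {72, 93}
insert 54 → {54, 72, 93}
insert 65 → {54, 65, 72, 93}
fire next event → 54; now {65, 72, 93}
fire next event → 65; now {72, 93}
fire next event → 72; now {93}
insert 92 → {92, 93}
fire next event → 92; now {93}
fire next event → 93; now {}
insert 78 → {78}

49 → 53 → 68 → 69 → 54 → 65 → 72 → 92 → 93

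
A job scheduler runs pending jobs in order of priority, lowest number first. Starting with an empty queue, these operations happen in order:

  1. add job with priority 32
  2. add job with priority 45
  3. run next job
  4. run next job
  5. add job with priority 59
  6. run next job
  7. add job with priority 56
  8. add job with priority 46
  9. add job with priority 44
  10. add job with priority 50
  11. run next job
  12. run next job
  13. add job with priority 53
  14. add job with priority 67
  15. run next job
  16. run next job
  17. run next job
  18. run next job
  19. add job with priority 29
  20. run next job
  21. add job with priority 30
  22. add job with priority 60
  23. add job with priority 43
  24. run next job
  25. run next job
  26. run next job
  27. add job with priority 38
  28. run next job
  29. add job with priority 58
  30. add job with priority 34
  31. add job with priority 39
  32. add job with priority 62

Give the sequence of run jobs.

insert 32 → {32}
insert 45 → {32, 45}
run next job → 32; now {45}
run next job → 45; now {}
insert 59 → {59}
run next job → 59; now {}
insert 56 → {56}
insert 46 → {46, 56}
insert 44 → {44, 46, 56}
insert 50 → {44, 46, 50, 56}
run next job → 44; now {46, 50, 56}
run next job → 46; now {50, 56}
insert 53 → {50, 53, 56}
insert 67 → {50, 53, 56, 67}
run next job → 50; now {53, 56, 67}
run next job → 53; now {56, 67}
run next job → 56; now {67}
run next job → 67; now {}
insert 29 → {29}
run next job → 29; now {}
insert 30 → {30}
insert 60 → {30, 60}
insert 43 → {30, 43, 60}
run next job → 30; now {43, 60}
run next job → 43; now {60}
run next job → 60; now {}
insert 38 → {38}
run next job → 38; now {}
insert 58 → {58}
insert 34 → {34, 58}
insert 39 → {34, 39, 58}
insert 62 → {34, 39, 58, 62}

[32, 45, 59, 44, 46, 50, 53, 56, 67, 29, 30, 43, 60, 38]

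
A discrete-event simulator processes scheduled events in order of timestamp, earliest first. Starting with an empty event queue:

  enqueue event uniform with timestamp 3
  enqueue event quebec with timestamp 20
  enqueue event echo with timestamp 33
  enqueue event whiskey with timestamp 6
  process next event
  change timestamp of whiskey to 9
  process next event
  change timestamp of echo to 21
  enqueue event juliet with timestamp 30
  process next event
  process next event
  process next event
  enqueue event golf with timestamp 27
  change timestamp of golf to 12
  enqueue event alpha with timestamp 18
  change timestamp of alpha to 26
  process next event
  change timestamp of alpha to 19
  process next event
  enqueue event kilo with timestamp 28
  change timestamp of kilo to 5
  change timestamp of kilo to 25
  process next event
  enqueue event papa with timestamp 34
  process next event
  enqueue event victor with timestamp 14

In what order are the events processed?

uniform, whiskey, quebec, echo, juliet, golf, alpha, kilo, papa

add uniform (timestamp 3) → {uniform:3}
add quebec (timestamp 20) → {uniform:3, quebec:20}
add echo (timestamp 33) → {uniform:3, quebec:20, echo:33}
add whiskey (timestamp 6) → {uniform:3, whiskey:6, quebec:20, echo:33}
process next event → uniform; now {whiskey:6, quebec:20, echo:33}
update whiskey to timestamp 9 → {whiskey:9, quebec:20, echo:33}
process next event → whiskey; now {quebec:20, echo:33}
update echo to timestamp 21 → {quebec:20, echo:21}
add juliet (timestamp 30) → {quebec:20, echo:21, juliet:30}
process next event → quebec; now {echo:21, juliet:30}
process next event → echo; now {juliet:30}
process next event → juliet; now {}
add golf (timestamp 27) → {golf:27}
update golf to timestamp 12 → {golf:12}
add alpha (timestamp 18) → {golf:12, alpha:18}
update alpha to timestamp 26 → {golf:12, alpha:26}
process next event → golf; now {alpha:26}
update alpha to timestamp 19 → {alpha:19}
process next event → alpha; now {}
add kilo (timestamp 28) → {kilo:28}
update kilo to timestamp 5 → {kilo:5}
update kilo to timestamp 25 → {kilo:25}
process next event → kilo; now {}
add papa (timestamp 34) → {papa:34}
process next event → papa; now {}
add victor (timestamp 14) → {victor:14}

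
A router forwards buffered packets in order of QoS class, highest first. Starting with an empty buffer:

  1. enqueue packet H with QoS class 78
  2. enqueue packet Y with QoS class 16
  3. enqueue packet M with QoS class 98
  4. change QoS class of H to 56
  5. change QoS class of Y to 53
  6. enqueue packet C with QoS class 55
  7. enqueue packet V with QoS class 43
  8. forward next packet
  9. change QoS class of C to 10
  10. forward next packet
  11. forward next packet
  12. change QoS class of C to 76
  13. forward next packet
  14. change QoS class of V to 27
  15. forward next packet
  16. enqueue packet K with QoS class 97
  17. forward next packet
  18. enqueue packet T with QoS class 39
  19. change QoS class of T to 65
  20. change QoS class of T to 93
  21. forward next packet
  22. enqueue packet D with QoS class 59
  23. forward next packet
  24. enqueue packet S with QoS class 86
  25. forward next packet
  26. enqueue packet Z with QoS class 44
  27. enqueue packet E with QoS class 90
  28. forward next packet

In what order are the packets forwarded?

M, H, Y, C, V, K, T, D, S, E

add H (QoS class 78) → {H:78}
add Y (QoS class 16) → {H:78, Y:16}
add M (QoS class 98) → {M:98, H:78, Y:16}
update H to QoS class 56 → {M:98, H:56, Y:16}
update Y to QoS class 53 → {M:98, H:56, Y:53}
add C (QoS class 55) → {M:98, H:56, C:55, Y:53}
add V (QoS class 43) → {M:98, H:56, C:55, Y:53, V:43}
forward next packet → M; now {H:56, C:55, Y:53, V:43}
update C to QoS class 10 → {H:56, Y:53, V:43, C:10}
forward next packet → H; now {Y:53, V:43, C:10}
forward next packet → Y; now {V:43, C:10}
update C to QoS class 76 → {C:76, V:43}
forward next packet → C; now {V:43}
update V to QoS class 27 → {V:27}
forward next packet → V; now {}
add K (QoS class 97) → {K:97}
forward next packet → K; now {}
add T (QoS class 39) → {T:39}
update T to QoS class 65 → {T:65}
update T to QoS class 93 → {T:93}
forward next packet → T; now {}
add D (QoS class 59) → {D:59}
forward next packet → D; now {}
add S (QoS class 86) → {S:86}
forward next packet → S; now {}
add Z (QoS class 44) → {Z:44}
add E (QoS class 90) → {E:90, Z:44}
forward next packet → E; now {Z:44}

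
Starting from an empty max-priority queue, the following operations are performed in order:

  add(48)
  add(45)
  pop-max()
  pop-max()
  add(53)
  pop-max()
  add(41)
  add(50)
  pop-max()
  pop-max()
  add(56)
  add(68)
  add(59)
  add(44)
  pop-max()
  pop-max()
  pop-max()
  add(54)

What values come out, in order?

[48, 45, 53, 50, 41, 68, 59, 56]

insert 48 → {48}
insert 45 → {48, 45}
pop-max → 48; now {45}
pop-max → 45; now {}
insert 53 → {53}
pop-max → 53; now {}
insert 41 → {41}
insert 50 → {50, 41}
pop-max → 50; now {41}
pop-max → 41; now {}
insert 56 → {56}
insert 68 → {68, 56}
insert 59 → {68, 59, 56}
insert 44 → {68, 59, 56, 44}
pop-max → 68; now {59, 56, 44}
pop-max → 59; now {56, 44}
pop-max → 56; now {44}
insert 54 → {54, 44}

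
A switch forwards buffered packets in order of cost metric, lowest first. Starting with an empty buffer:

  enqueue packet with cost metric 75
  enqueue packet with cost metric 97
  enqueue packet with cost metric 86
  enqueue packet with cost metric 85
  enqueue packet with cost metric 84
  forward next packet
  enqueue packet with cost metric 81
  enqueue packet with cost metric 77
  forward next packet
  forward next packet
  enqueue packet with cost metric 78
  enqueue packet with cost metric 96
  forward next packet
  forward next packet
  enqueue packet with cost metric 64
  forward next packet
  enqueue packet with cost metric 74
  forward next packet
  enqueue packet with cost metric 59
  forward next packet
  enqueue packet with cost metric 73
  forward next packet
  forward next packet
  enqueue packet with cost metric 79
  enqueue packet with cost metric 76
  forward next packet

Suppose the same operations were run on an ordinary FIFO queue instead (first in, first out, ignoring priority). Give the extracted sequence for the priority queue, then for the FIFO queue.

insert 75 → {75}
insert 97 → {75, 97}
insert 86 → {75, 86, 97}
insert 85 → {75, 85, 86, 97}
insert 84 → {75, 84, 85, 86, 97}
forward next packet → 75; now {84, 85, 86, 97}
insert 81 → {81, 84, 85, 86, 97}
insert 77 → {77, 81, 84, 85, 86, 97}
forward next packet → 77; now {81, 84, 85, 86, 97}
forward next packet → 81; now {84, 85, 86, 97}
insert 78 → {78, 84, 85, 86, 97}
insert 96 → {78, 84, 85, 86, 96, 97}
forward next packet → 78; now {84, 85, 86, 96, 97}
forward next packet → 84; now {85, 86, 96, 97}
insert 64 → {64, 85, 86, 96, 97}
forward next packet → 64; now {85, 86, 96, 97}
insert 74 → {74, 85, 86, 96, 97}
forward next packet → 74; now {85, 86, 96, 97}
insert 59 → {59, 85, 86, 96, 97}
forward next packet → 59; now {85, 86, 96, 97}
insert 73 → {73, 85, 86, 96, 97}
forward next packet → 73; now {85, 86, 96, 97}
forward next packet → 85; now {86, 96, 97}
insert 79 → {79, 86, 96, 97}
insert 76 → {76, 79, 86, 96, 97}
forward next packet → 76; now {79, 86, 96, 97}

priority queue: [75, 77, 81, 78, 84, 64, 74, 59, 73, 85, 76]; FIFO queue: 75, 97, 86, 85, 84, 81, 77, 78, 96, 64, 74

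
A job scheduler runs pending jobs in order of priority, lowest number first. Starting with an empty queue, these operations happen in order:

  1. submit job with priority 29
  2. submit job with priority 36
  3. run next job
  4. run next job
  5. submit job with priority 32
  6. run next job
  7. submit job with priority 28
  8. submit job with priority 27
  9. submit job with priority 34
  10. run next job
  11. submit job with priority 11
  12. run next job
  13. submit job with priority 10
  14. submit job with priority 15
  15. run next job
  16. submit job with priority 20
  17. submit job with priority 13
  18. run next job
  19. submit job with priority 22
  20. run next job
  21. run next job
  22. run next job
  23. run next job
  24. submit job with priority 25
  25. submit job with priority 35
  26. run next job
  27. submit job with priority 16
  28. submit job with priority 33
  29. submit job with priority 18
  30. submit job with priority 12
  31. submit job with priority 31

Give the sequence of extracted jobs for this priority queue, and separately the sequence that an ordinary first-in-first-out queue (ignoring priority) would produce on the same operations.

priority queue: [29, 36, 32, 27, 11, 10, 13, 15, 20, 22, 28, 25]; FIFO queue: [29, 36, 32, 28, 27, 34, 11, 10, 15, 20, 13, 22]

insert 29 → {29}
insert 36 → {29, 36}
run next job → 29; now {36}
run next job → 36; now {}
insert 32 → {32}
run next job → 32; now {}
insert 28 → {28}
insert 27 → {27, 28}
insert 34 → {27, 28, 34}
run next job → 27; now {28, 34}
insert 11 → {11, 28, 34}
run next job → 11; now {28, 34}
insert 10 → {10, 28, 34}
insert 15 → {10, 15, 28, 34}
run next job → 10; now {15, 28, 34}
insert 20 → {15, 20, 28, 34}
insert 13 → {13, 15, 20, 28, 34}
run next job → 13; now {15, 20, 28, 34}
insert 22 → {15, 20, 22, 28, 34}
run next job → 15; now {20, 22, 28, 34}
run next job → 20; now {22, 28, 34}
run next job → 22; now {28, 34}
run next job → 28; now {34}
insert 25 → {25, 34}
insert 35 → {25, 34, 35}
run next job → 25; now {34, 35}
insert 16 → {16, 34, 35}
insert 33 → {16, 33, 34, 35}
insert 18 → {16, 18, 33, 34, 35}
insert 12 → {12, 16, 18, 33, 34, 35}
insert 31 → {12, 16, 18, 31, 33, 34, 35}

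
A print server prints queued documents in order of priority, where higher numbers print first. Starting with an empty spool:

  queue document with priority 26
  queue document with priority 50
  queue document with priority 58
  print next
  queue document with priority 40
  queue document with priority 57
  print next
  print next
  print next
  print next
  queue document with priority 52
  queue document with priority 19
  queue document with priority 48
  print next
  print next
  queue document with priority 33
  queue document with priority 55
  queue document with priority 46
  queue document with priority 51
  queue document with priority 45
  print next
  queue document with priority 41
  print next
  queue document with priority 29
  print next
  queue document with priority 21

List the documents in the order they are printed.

58 → 57 → 50 → 40 → 26 → 52 → 48 → 55 → 51 → 46

insert 26 → {26}
insert 50 → {50, 26}
insert 58 → {58, 50, 26}
print next → 58; now {50, 26}
insert 40 → {50, 40, 26}
insert 57 → {57, 50, 40, 26}
print next → 57; now {50, 40, 26}
print next → 50; now {40, 26}
print next → 40; now {26}
print next → 26; now {}
insert 52 → {52}
insert 19 → {52, 19}
insert 48 → {52, 48, 19}
print next → 52; now {48, 19}
print next → 48; now {19}
insert 33 → {33, 19}
insert 55 → {55, 33, 19}
insert 46 → {55, 46, 33, 19}
insert 51 → {55, 51, 46, 33, 19}
insert 45 → {55, 51, 46, 45, 33, 19}
print next → 55; now {51, 46, 45, 33, 19}
insert 41 → {51, 46, 45, 41, 33, 19}
print next → 51; now {46, 45, 41, 33, 19}
insert 29 → {46, 45, 41, 33, 29, 19}
print next → 46; now {45, 41, 33, 29, 19}
insert 21 → {45, 41, 33, 29, 21, 19}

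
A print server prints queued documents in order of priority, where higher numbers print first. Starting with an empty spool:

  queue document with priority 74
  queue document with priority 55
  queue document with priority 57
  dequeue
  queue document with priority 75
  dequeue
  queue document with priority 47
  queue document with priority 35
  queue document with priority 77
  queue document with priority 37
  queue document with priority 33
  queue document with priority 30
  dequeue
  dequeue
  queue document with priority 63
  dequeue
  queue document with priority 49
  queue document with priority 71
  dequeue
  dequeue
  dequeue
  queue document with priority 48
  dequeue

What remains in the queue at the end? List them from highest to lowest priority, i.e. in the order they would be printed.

47 → 37 → 35 → 33 → 30

insert 74 → {74}
insert 55 → {74, 55}
insert 57 → {74, 57, 55}
dequeue → 74; now {57, 55}
insert 75 → {75, 57, 55}
dequeue → 75; now {57, 55}
insert 47 → {57, 55, 47}
insert 35 → {57, 55, 47, 35}
insert 77 → {77, 57, 55, 47, 35}
insert 37 → {77, 57, 55, 47, 37, 35}
insert 33 → {77, 57, 55, 47, 37, 35, 33}
insert 30 → {77, 57, 55, 47, 37, 35, 33, 30}
dequeue → 77; now {57, 55, 47, 37, 35, 33, 30}
dequeue → 57; now {55, 47, 37, 35, 33, 30}
insert 63 → {63, 55, 47, 37, 35, 33, 30}
dequeue → 63; now {55, 47, 37, 35, 33, 30}
insert 49 → {55, 49, 47, 37, 35, 33, 30}
insert 71 → {71, 55, 49, 47, 37, 35, 33, 30}
dequeue → 71; now {55, 49, 47, 37, 35, 33, 30}
dequeue → 55; now {49, 47, 37, 35, 33, 30}
dequeue → 49; now {47, 37, 35, 33, 30}
insert 48 → {48, 47, 37, 35, 33, 30}
dequeue → 48; now {47, 37, 35, 33, 30}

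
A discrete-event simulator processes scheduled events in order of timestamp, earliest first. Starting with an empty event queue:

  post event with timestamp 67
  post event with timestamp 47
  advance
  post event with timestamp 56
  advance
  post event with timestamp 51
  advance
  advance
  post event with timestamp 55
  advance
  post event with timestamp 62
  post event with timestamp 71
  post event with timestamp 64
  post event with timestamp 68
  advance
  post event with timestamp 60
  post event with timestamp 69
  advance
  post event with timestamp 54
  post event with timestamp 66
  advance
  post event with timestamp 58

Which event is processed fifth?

55

insert 67 → {67}
insert 47 → {47, 67}
advance → 47; now {67}
insert 56 → {56, 67}
advance → 56; now {67}
insert 51 → {51, 67}
advance → 51; now {67}
advance → 67; now {}
insert 55 → {55}
advance → 55; now {}
insert 62 → {62}
insert 71 → {62, 71}
insert 64 → {62, 64, 71}
insert 68 → {62, 64, 68, 71}
advance → 62; now {64, 68, 71}
insert 60 → {60, 64, 68, 71}
insert 69 → {60, 64, 68, 69, 71}
advance → 60; now {64, 68, 69, 71}
insert 54 → {54, 64, 68, 69, 71}
insert 66 → {54, 64, 66, 68, 69, 71}
advance → 54; now {64, 66, 68, 69, 71}
insert 58 → {58, 64, 66, 68, 69, 71}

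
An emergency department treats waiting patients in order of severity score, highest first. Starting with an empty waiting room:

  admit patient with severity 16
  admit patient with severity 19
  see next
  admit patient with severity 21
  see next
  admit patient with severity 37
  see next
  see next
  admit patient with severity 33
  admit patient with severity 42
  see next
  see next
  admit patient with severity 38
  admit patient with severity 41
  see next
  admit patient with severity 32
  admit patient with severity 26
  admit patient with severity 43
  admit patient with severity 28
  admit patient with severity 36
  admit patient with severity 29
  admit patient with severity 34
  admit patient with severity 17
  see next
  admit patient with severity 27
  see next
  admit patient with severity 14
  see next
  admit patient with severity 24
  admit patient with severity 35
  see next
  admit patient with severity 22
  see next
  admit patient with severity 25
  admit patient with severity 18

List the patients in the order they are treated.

19, 21, 37, 16, 42, 33, 41, 43, 38, 36, 35, 34

insert 16 → {16}
insert 19 → {19, 16}
see next → 19; now {16}
insert 21 → {21, 16}
see next → 21; now {16}
insert 37 → {37, 16}
see next → 37; now {16}
see next → 16; now {}
insert 33 → {33}
insert 42 → {42, 33}
see next → 42; now {33}
see next → 33; now {}
insert 38 → {38}
insert 41 → {41, 38}
see next → 41; now {38}
insert 32 → {38, 32}
insert 26 → {38, 32, 26}
insert 43 → {43, 38, 32, 26}
insert 28 → {43, 38, 32, 28, 26}
insert 36 → {43, 38, 36, 32, 28, 26}
insert 29 → {43, 38, 36, 32, 29, 28, 26}
insert 34 → {43, 38, 36, 34, 32, 29, 28, 26}
insert 17 → {43, 38, 36, 34, 32, 29, 28, 26, 17}
see next → 43; now {38, 36, 34, 32, 29, 28, 26, 17}
insert 27 → {38, 36, 34, 32, 29, 28, 27, 26, 17}
see next → 38; now {36, 34, 32, 29, 28, 27, 26, 17}
insert 14 → {36, 34, 32, 29, 28, 27, 26, 17, 14}
see next → 36; now {34, 32, 29, 28, 27, 26, 17, 14}
insert 24 → {34, 32, 29, 28, 27, 26, 24, 17, 14}
insert 35 → {35, 34, 32, 29, 28, 27, 26, 24, 17, 14}
see next → 35; now {34, 32, 29, 28, 27, 26, 24, 17, 14}
insert 22 → {34, 32, 29, 28, 27, 26, 24, 22, 17, 14}
see next → 34; now {32, 29, 28, 27, 26, 24, 22, 17, 14}
insert 25 → {32, 29, 28, 27, 26, 25, 24, 22, 17, 14}
insert 18 → {32, 29, 28, 27, 26, 25, 24, 22, 18, 17, 14}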